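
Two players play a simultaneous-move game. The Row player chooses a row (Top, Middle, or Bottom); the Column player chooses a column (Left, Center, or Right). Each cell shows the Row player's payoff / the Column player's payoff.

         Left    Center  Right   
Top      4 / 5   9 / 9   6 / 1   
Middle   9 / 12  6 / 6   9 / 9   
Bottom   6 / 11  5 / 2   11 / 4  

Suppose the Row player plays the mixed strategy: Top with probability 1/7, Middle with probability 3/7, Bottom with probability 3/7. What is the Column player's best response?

The Column player's best reply maximizes expected payoff against the mix.
Left: (1/7)·5 + (3/7)·12 + (3/7)·11 = 74/7
Center: (1/7)·9 + (3/7)·6 + (3/7)·2 = 33/7
Right: (1/7)·1 + (3/7)·9 + (3/7)·4 = 40/7
Highest expected payoff is 74/7, from Left.

Left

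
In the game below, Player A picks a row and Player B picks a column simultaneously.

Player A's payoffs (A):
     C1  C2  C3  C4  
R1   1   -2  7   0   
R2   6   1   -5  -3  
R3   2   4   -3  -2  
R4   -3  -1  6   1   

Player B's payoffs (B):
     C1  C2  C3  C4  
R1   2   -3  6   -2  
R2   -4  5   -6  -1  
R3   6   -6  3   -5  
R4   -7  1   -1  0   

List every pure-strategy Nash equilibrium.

Check mutual best responses: a cell is a NE iff neither player can gain by unilaterally deviating.
Player A's best responses — vs C1: R2 (payoff 6); vs C2: R3 (payoff 4); vs C3: R1 (payoff 7); vs C4: R4 (payoff 1).
Player B's best responses — vs R1: C3 (payoff 6); vs R2: C2 (payoff 5); vs R3: C1 (payoff 6); vs R4: C2 (payoff 1).
The only mutual best response is (R1, C3); neither player gains by switching there.

(R1, C3)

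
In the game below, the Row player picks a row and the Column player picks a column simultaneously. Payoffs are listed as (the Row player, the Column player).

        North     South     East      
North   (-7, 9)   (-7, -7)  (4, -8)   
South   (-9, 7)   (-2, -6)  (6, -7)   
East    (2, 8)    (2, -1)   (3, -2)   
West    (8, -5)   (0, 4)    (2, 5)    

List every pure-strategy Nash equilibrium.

None

Check mutual best responses: a cell is a NE iff neither player can gain by unilaterally deviating.
The Row player's best responses — vs North: West (payoff 8); vs South: East (payoff 2); vs East: South (payoff 6).
The Column player's best responses — vs North: North (payoff 9); vs South: North (payoff 7); vs East: North (payoff 8); vs West: East (payoff 5).
No cell has both players best-responding. For instance, the Row player's best reply to South is East, but against East the Column player prefers North over South.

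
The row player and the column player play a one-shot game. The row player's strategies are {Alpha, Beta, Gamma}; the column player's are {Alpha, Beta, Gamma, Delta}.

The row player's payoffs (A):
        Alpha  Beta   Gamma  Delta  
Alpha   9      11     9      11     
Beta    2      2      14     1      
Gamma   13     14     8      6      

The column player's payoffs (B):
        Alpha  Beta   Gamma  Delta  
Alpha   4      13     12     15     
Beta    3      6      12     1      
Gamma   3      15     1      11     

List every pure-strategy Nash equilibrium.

Find each player's best response to every opponent strategy; NE are the intersections.
The row player's best responses — vs Alpha: Gamma (payoff 13); vs Beta: Gamma (payoff 14); vs Gamma: Beta (payoff 14); vs Delta: Alpha (payoff 11).
The column player's best responses — vs Alpha: Delta (payoff 15); vs Beta: Gamma (payoff 12); vs Gamma: Beta (payoff 15).
Mutual best responses occur at (Alpha, Delta), (Beta, Gamma), and (Gamma, Beta); at each, neither player gains by switching.

(Alpha, Delta), (Beta, Gamma), and (Gamma, Beta)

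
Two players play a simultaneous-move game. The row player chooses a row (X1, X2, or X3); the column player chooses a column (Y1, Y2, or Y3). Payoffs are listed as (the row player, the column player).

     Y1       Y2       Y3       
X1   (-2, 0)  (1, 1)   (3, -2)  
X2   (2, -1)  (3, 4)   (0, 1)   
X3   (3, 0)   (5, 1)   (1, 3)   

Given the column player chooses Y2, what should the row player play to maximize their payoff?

X3

With the column player fixed at Y2, the row player's payoffs are: X1 → 1, X2 → 3, X3 → 5.
The maximum is 5, achieved by X3.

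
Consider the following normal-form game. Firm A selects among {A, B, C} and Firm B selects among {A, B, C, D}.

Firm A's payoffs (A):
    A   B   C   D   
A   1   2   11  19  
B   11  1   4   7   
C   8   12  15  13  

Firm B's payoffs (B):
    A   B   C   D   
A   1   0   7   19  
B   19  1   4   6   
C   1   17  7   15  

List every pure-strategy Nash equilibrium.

(A, D), (B, A), and (C, B)

Find each player's best response to every opponent strategy; NE are the intersections.
Firm A's best responses — vs A: B (payoff 11); vs B: C (payoff 12); vs C: C (payoff 15); vs D: A (payoff 19).
Firm B's best responses — vs A: D (payoff 19); vs B: A (payoff 19); vs C: B (payoff 17).
Mutual best responses occur at (A, D), (B, A), and (C, B); at each, neither player gains by switching.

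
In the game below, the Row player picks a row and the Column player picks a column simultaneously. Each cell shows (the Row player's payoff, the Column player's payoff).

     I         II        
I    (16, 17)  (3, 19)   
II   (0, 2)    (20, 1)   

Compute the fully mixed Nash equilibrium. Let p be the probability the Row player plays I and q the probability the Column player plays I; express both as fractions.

p = 1/3, q = 17/33

Each player's mixing probability is pinned down by making the *other* player indifferent.
The Column player indifferent between I and II: p·17 + (1−p)·2 = p·19 + (1−p)·1 ⟹ 2 + 15p = 1 + 18p ⟹ p = 1/3.
The Row player indifferent between I and II: q·16 + (1−q)·3 = q·0 + (1−q)·20 ⟹ 3 + 13q = 20 + (-20)q ⟹ q = 17/33.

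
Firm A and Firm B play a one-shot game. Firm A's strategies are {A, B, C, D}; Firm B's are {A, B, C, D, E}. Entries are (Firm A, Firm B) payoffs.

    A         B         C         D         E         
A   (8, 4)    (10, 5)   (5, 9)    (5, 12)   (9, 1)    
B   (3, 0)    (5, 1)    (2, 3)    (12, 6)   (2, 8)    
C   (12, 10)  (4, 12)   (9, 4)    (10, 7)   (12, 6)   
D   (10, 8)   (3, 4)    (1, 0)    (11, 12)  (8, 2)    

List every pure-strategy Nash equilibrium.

None

Find each player's best response to every opponent strategy; NE are the intersections.
Firm A's best responses — vs A: C (payoff 12); vs B: A (payoff 10); vs C: C (payoff 9); vs D: B (payoff 12); vs E: C (payoff 12).
Firm B's best responses — vs A: D (payoff 12); vs B: E (payoff 8); vs C: B (payoff 12); vs D: D (payoff 12).
No cell has both players best-responding. For instance, Firm A's best reply to C is C, but against C Firm B prefers B over C.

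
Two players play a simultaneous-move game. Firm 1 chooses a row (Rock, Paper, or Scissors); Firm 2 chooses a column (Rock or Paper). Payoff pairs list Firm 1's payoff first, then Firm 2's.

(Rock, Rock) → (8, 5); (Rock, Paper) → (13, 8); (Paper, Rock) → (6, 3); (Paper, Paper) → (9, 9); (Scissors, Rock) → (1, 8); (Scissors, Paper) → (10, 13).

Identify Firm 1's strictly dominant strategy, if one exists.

A strategy is strictly dominant if it gives Firm 1 a strictly higher payoff than every other strategy, against every choice by the opponent.
Rock strictly dominates: vs Rock: 8 > each of {6, 1}; vs Paper: 13 > each of {9, 10}.

Rock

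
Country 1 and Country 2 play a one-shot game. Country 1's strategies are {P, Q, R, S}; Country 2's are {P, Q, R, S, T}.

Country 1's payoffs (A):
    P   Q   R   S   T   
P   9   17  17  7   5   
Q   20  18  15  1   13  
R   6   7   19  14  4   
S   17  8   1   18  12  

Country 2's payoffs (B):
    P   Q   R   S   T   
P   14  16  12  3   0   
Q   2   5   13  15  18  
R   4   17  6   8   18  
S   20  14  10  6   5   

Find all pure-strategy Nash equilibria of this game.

(Q, T)

Find each player's best response to every opponent strategy; NE are the intersections.
Country 1's best responses — vs P: Q (payoff 20); vs Q: Q (payoff 18); vs R: R (payoff 19); vs S: S (payoff 18); vs T: Q (payoff 13).
Country 2's best responses — vs P: Q (payoff 16); vs Q: T (payoff 18); vs R: T (payoff 18); vs S: P (payoff 20).
The only mutual best response is (Q, T); neither player gains by switching there.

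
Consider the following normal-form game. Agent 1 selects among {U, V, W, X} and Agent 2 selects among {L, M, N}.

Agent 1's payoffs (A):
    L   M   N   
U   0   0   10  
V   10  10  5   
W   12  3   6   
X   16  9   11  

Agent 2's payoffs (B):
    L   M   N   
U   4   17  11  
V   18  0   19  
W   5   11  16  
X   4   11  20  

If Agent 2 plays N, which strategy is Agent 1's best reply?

With Agent 2 fixed at N, Agent 1's payoffs are: U → 10, V → 5, W → 6, X → 11.
The maximum is 11, achieved by X.

X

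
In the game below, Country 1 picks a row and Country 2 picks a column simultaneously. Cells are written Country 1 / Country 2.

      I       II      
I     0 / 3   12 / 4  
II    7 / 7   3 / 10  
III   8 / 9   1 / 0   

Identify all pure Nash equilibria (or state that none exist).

(I, II) and (III, I)

A profile is a Nash equilibrium when each player is best-responding to the other.
Country 1's best responses — vs I: III (payoff 8); vs II: I (payoff 12).
Country 2's best responses — vs I: II (payoff 4); vs II: II (payoff 10); vs III: I (payoff 9).
Mutual best responses occur at (I, II) and (III, I); at each, neither player gains by switching.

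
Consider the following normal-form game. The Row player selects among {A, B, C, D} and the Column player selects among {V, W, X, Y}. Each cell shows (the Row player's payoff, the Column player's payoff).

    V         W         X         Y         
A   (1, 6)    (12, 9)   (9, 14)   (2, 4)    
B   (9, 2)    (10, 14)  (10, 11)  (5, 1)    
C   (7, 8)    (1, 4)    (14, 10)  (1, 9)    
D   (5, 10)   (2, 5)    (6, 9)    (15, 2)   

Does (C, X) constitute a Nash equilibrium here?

Yes

Holding the Column player at X: the Row player gets 14 from C, versus 9 from A, 10 from B, 6 from D. No profitable deviation for the Row player.
Holding the Row player at C: the Column player gets 10 from X, versus 8 from V, 4 from W, 9 from Y. No profitable deviation for the Column player either.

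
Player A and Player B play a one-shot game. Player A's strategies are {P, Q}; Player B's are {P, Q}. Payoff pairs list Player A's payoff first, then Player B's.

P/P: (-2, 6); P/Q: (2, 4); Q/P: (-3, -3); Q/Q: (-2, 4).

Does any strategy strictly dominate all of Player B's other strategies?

No strictly dominant strategy

A strategy is strictly dominant if it gives Player B a strictly higher payoff than every other strategy, against every choice by the opponent.
P is not dominant: against Q, Q gives 4 > -3.
Q is not dominant: against P, P gives 6 > 4.
No single strategy is best against every opponent action.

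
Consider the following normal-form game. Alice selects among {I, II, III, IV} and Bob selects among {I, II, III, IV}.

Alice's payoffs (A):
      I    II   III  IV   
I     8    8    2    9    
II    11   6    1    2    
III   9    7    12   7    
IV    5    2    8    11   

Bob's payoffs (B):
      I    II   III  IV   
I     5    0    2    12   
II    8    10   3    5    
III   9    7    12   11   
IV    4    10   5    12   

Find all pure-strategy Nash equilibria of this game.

Check mutual best responses: a cell is a NE iff neither player can gain by unilaterally deviating.
Alice's best responses — vs I: II (payoff 11); vs II: I (payoff 8); vs III: III (payoff 12); vs IV: IV (payoff 11).
Bob's best responses — vs I: IV (payoff 12); vs II: II (payoff 10); vs III: III (payoff 12); vs IV: IV (payoff 12).
Mutual best responses occur at (III, III) and (IV, IV); at each, neither player gains by switching.

(III, III) and (IV, IV)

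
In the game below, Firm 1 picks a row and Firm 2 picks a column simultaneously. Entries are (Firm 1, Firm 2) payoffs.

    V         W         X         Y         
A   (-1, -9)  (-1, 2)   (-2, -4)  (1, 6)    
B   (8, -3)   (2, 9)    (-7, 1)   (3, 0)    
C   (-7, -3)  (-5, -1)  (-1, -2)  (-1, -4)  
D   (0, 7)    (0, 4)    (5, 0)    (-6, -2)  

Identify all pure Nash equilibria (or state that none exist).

Check mutual best responses: a cell is a NE iff neither player can gain by unilaterally deviating.
Firm 1's best responses — vs V: B (payoff 8); vs W: B (payoff 2); vs X: D (payoff 5); vs Y: B (payoff 3).
Firm 2's best responses — vs A: Y (payoff 6); vs B: W (payoff 9); vs C: W (payoff -1); vs D: V (payoff 7).
The only mutual best response is (B, W); neither player gains by switching there.

(B, W)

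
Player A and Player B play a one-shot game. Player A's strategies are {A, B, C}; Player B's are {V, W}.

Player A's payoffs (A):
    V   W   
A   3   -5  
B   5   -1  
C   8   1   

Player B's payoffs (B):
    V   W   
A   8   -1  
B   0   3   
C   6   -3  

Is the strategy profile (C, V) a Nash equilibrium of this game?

Yes

Holding Player B at V: Player A gets 8 from C, versus 3 from A, 5 from B. No profitable deviation for Player A.
Holding Player A at C: Player B gets 6 from V, versus -3 from W. No profitable deviation for Player B either.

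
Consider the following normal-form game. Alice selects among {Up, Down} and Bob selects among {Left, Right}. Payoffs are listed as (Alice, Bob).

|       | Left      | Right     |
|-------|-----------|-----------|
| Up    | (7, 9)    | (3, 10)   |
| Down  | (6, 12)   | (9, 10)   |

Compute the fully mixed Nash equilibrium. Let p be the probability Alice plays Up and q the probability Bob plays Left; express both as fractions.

p = 2/3, q = 6/7

In a mixed NE each player is indifferent between their pure strategies, so the opponent's mix sets the indifference.
Bob indifferent between Left and Right: p·9 + (1−p)·12 = p·10 + (1−p)·10 ⟹ 12 + (-3)p = 10 + 0p ⟹ p = 2/3.
Alice indifferent between Up and Down: q·7 + (1−q)·3 = q·6 + (1−q)·9 ⟹ 3 + 4q = 9 + (-3)q ⟹ q = 6/7.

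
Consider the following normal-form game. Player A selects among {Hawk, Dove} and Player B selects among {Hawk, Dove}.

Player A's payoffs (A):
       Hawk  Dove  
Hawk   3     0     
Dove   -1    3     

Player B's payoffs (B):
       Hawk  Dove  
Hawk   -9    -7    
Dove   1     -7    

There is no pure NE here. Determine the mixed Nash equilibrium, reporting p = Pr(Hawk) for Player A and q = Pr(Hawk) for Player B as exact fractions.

p = 4/5, q = 3/7

In a mixed NE each player is indifferent between their pure strategies, so the opponent's mix sets the indifference.
Player B indifferent between Hawk and Dove: p·(-9) + (1−p)·1 = p·(-7) + (1−p)·(-7) ⟹ 1 + (-10)p = (-7) + 0p ⟹ p = 4/5.
Player A indifferent between Hawk and Dove: q·3 + (1−q)·0 = q·(-1) + (1−q)·3 ⟹ 0 + 3q = 3 + (-4)q ⟹ q = 3/7.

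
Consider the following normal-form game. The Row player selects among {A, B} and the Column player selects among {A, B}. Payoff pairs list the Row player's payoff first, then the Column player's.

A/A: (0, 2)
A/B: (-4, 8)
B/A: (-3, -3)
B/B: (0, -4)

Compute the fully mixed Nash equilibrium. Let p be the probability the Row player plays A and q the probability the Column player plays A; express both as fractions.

p = 1/7, q = 4/7

In a mixed NE each player is indifferent between their pure strategies, so the opponent's mix sets the indifference.
The Column player indifferent between A and B: p·2 + (1−p)·(-3) = p·8 + (1−p)·(-4) ⟹ (-3) + 5p = (-4) + 12p ⟹ p = 1/7.
The Row player indifferent between A and B: q·0 + (1−q)·(-4) = q·(-3) + (1−q)·0 ⟹ (-4) + 4q = 0 + (-3)q ⟹ q = 4/7.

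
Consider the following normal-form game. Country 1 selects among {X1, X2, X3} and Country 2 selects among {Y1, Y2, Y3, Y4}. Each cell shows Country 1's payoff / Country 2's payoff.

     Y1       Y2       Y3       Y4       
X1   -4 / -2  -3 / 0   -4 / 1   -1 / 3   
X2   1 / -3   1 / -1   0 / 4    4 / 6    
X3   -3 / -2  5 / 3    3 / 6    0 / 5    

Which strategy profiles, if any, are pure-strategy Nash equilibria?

Check mutual best responses: a cell is a NE iff neither player can gain by unilaterally deviating.
Country 1's best responses — vs Y1: X2 (payoff 1); vs Y2: X3 (payoff 5); vs Y3: X3 (payoff 3); vs Y4: X2 (payoff 4).
Country 2's best responses — vs X1: Y4 (payoff 3); vs X2: Y4 (payoff 6); vs X3: Y3 (payoff 6).
Mutual best responses occur at (X2, Y4) and (X3, Y3); at each, neither player gains by switching.

(X2, Y4) and (X3, Y3)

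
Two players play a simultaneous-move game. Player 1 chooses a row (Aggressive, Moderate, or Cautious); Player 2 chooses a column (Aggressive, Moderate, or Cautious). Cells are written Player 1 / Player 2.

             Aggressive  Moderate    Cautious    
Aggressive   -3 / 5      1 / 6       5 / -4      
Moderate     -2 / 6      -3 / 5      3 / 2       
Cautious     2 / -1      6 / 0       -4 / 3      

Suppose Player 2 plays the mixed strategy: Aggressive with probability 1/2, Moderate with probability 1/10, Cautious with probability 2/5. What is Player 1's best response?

Player 1's best reply maximizes expected payoff against the mix.
Aggressive: (1/2)·(-3) + (1/10)·1 + (2/5)·5 = 3/5
Moderate: (1/2)·(-2) + (1/10)·(-3) + (2/5)·3 = -1/10
Cautious: (1/2)·2 + (1/10)·6 + (2/5)·(-4) = 0
Highest expected payoff is 3/5, from Aggressive.

Aggressive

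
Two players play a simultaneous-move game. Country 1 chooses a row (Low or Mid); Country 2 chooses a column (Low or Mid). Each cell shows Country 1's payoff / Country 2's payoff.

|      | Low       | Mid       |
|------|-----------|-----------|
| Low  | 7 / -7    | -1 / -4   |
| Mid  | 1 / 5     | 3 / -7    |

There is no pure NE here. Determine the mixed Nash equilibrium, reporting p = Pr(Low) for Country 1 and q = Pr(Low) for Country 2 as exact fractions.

Each player's mixing probability is pinned down by making the *other* player indifferent.
Country 2 indifferent between Low and Mid: p·(-7) + (1−p)·5 = p·(-4) + (1−p)·(-7) ⟹ 5 + (-12)p = (-7) + 3p ⟹ p = 4/5.
Country 1 indifferent between Low and Mid: q·7 + (1−q)·(-1) = q·1 + (1−q)·3 ⟹ (-1) + 8q = 3 + (-2)q ⟹ q = 2/5.

p = 4/5, q = 2/5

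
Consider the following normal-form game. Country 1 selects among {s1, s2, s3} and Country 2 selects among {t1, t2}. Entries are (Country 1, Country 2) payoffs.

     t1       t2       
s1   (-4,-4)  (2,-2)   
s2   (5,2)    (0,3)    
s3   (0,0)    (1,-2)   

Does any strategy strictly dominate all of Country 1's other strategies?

A strategy is strictly dominant if it gives Country 1 a strictly higher payoff than every other strategy, against every choice by the opponent.
s1 is not dominant: against t1, s2 gives 5 > -4.
s2 is not dominant: against t2, s1 gives 2 > 0.
s3 is not dominant: against t1, s2 gives 5 > 0.
No single strategy is best against every opponent action.

No strictly dominant strategy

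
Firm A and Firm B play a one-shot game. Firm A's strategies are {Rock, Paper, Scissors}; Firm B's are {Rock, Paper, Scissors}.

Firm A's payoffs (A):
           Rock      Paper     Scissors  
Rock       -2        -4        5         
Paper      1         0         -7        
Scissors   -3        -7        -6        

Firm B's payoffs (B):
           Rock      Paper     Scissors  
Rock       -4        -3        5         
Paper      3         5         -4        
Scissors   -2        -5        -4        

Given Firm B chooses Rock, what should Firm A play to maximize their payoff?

With Firm B fixed at Rock, Firm A's payoffs are: Rock → -2, Paper → 1, Scissors → -3.
The maximum is 1, achieved by Paper.

Paper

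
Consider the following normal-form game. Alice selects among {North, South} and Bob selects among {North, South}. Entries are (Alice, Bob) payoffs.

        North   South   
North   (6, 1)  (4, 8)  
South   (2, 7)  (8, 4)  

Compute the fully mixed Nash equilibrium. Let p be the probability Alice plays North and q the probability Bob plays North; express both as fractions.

p = 3/10, q = 1/2

In a mixed NE each player is indifferent between their pure strategies, so the opponent's mix sets the indifference.
Bob indifferent between North and South: p·1 + (1−p)·7 = p·8 + (1−p)·4 ⟹ 7 + (-6)p = 4 + 4p ⟹ p = 3/10.
Alice indifferent between North and South: q·6 + (1−q)·4 = q·2 + (1−q)·8 ⟹ 4 + 2q = 8 + (-6)q ⟹ q = 1/2.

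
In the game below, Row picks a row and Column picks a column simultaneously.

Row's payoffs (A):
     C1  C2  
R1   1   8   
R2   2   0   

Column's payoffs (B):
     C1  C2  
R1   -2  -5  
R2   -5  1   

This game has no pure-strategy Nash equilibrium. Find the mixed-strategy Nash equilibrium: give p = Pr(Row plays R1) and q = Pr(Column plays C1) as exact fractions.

p = 2/3, q = 8/9

In a mixed NE each player is indifferent between their pure strategies, so the opponent's mix sets the indifference.
Column indifferent between C1 and C2: p·(-2) + (1−p)·(-5) = p·(-5) + (1−p)·1 ⟹ (-5) + 3p = 1 + (-6)p ⟹ p = 2/3.
Row indifferent between R1 and R2: q·1 + (1−q)·8 = q·2 + (1−q)·0 ⟹ 8 + (-7)q = 0 + 2q ⟹ q = 8/9.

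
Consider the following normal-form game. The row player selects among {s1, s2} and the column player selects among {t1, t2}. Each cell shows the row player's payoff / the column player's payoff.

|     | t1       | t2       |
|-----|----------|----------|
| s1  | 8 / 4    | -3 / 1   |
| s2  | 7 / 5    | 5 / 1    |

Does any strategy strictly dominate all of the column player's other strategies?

A strategy is strictly dominant if it gives the column player a strictly higher payoff than every other strategy, against every choice by the opponent.
t1 strictly dominates: vs s1: 4 > 1; vs s2: 5 > 1.

t1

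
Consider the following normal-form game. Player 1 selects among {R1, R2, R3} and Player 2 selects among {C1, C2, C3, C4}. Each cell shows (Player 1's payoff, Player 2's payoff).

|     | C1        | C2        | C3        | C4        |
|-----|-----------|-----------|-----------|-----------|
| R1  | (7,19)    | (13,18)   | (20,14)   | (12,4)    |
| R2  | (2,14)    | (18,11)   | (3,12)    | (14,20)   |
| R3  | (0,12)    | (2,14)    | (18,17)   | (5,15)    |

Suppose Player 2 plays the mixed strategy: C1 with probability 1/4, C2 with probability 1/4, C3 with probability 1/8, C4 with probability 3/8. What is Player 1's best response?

R1

Compute Player 1's expected payoff from each pure strategy against the given mix.
R1: (1/4)·7 + (1/4)·13 + (1/8)·20 + (3/8)·12 = 12
R2: (1/4)·2 + (1/4)·18 + (1/8)·3 + (3/8)·14 = 85/8
R3: (1/4)·0 + (1/4)·2 + (1/8)·18 + (3/8)·5 = 37/8
Highest expected payoff is 12, from R1.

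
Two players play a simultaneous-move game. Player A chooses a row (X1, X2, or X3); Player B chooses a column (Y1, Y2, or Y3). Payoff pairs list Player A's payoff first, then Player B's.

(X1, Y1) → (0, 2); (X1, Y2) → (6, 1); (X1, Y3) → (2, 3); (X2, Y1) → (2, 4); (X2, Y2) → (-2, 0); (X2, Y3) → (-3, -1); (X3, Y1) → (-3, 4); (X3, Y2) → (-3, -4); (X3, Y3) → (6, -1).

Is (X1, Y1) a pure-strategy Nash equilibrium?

Holding Player B at Y1: Player A gets 0 from X1 but could get 2 by switching to X2. Player A has a profitable deviation.

No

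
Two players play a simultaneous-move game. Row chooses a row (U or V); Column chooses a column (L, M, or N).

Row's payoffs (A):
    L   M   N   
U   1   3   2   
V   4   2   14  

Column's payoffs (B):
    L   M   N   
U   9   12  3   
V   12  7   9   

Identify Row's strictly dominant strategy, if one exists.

No strictly dominant strategy

A strategy is strictly dominant if it gives Row a strictly higher payoff than every other strategy, against every choice by the opponent.
U is not dominant: against L, V gives 4 > 1.
V is not dominant: against M, U gives 3 > 2.
No single strategy is best against every opponent action.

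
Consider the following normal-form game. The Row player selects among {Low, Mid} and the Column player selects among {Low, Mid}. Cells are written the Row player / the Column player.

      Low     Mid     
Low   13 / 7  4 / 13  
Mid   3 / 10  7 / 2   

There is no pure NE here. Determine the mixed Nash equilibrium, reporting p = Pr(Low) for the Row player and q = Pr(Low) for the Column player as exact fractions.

In a mixed NE each player is indifferent between their pure strategies, so the opponent's mix sets the indifference.
The Column player indifferent between Low and Mid: p·7 + (1−p)·10 = p·13 + (1−p)·2 ⟹ 10 + (-3)p = 2 + 11p ⟹ p = 4/7.
The Row player indifferent between Low and Mid: q·13 + (1−q)·4 = q·3 + (1−q)·7 ⟹ 4 + 9q = 7 + (-4)q ⟹ q = 3/13.

p = 4/7, q = 3/13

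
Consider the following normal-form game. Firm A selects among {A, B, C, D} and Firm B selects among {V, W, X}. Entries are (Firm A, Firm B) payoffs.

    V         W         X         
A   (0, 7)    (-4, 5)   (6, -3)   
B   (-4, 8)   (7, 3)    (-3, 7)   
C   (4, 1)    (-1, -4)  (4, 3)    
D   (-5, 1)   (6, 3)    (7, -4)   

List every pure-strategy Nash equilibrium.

Find each player's best response to every opponent strategy; NE are the intersections.
Firm A's best responses — vs V: C (payoff 4); vs W: B (payoff 7); vs X: D (payoff 7).
Firm B's best responses — vs A: V (payoff 7); vs B: V (payoff 8); vs C: X (payoff 3); vs D: W (payoff 3).
No cell has both players best-responding. For instance, Firm A's best reply to W is B, but against B Firm B prefers V over W.

None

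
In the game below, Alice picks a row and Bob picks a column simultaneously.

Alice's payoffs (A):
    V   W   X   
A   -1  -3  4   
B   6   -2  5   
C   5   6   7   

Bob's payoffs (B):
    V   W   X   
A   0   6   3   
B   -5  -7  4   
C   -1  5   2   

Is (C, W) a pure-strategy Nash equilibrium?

Yes

Holding Bob at W: Alice gets 6 from C, versus -3 from A, -2 from B. No profitable deviation for Alice.
Holding Alice at C: Bob gets 5 from W, versus -1 from V, 2 from X. No profitable deviation for Bob either.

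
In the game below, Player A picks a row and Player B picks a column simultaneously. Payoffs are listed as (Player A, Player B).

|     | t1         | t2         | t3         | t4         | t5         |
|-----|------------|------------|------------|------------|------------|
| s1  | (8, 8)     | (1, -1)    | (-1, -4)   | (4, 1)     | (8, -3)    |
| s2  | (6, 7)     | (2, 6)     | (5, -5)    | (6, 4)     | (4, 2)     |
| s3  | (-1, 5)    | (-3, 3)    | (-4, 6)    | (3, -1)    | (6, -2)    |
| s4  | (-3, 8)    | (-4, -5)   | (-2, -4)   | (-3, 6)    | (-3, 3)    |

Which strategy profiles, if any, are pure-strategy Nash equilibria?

(s1, t1)

Check mutual best responses: a cell is a NE iff neither player can gain by unilaterally deviating.
Player A's best responses — vs t1: s1 (payoff 8); vs t2: s2 (payoff 2); vs t3: s2 (payoff 5); vs t4: s2 (payoff 6); vs t5: s1 (payoff 8).
Player B's best responses — vs s1: t1 (payoff 8); vs s2: t1 (payoff 7); vs s3: t3 (payoff 6); vs s4: t1 (payoff 8).
The only mutual best response is (s1, t1); neither player gains by switching there.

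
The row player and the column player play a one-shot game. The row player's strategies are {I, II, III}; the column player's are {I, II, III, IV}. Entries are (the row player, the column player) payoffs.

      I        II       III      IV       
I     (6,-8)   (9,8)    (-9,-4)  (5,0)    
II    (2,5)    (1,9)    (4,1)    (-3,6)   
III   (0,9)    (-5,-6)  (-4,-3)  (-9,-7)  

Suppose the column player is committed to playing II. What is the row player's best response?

I

With the column player fixed at II, the row player's payoffs are: I → 9, II → 1, III → -5.
The maximum is 9, achieved by I.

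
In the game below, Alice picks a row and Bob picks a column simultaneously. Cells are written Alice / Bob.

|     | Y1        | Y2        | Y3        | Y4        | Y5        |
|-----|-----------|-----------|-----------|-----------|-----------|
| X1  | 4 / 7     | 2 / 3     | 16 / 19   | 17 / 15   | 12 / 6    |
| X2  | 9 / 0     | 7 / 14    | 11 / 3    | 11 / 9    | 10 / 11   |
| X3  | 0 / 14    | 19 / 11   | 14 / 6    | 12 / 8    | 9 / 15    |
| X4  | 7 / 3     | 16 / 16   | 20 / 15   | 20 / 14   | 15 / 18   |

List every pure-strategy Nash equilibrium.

(X4, Y5)

Find each player's best response to every opponent strategy; NE are the intersections.
Alice's best responses — vs Y1: X2 (payoff 9); vs Y2: X3 (payoff 19); vs Y3: X4 (payoff 20); vs Y4: X4 (payoff 20); vs Y5: X4 (payoff 15).
Bob's best responses — vs X1: Y3 (payoff 19); vs X2: Y2 (payoff 14); vs X3: Y5 (payoff 15); vs X4: Y5 (payoff 18).
The only mutual best response is (X4, Y5); neither player gains by switching there.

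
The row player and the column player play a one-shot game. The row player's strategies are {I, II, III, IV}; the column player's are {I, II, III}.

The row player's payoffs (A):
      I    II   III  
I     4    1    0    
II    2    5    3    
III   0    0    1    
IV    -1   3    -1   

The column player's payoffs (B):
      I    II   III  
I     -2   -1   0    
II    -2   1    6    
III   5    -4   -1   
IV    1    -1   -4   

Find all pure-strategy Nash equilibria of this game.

(II, III)

Check mutual best responses: a cell is a NE iff neither player can gain by unilaterally deviating.
The row player's best responses — vs I: I (payoff 4); vs II: II (payoff 5); vs III: II (payoff 3).
The column player's best responses — vs I: III (payoff 0); vs II: III (payoff 6); vs III: I (payoff 5); vs IV: I (payoff 1).
The only mutual best response is (II, III); neither player gains by switching there.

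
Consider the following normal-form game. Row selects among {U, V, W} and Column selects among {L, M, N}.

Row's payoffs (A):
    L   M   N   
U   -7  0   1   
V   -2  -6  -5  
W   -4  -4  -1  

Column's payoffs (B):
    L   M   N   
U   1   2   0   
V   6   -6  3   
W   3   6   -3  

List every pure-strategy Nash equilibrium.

(U, M) and (V, L)

A profile is a Nash equilibrium when each player is best-responding to the other.
Row's best responses — vs L: V (payoff -2); vs M: U (payoff 0); vs N: U (payoff 1).
Column's best responses — vs U: M (payoff 2); vs V: L (payoff 6); vs W: M (payoff 6).
Mutual best responses occur at (U, M) and (V, L); at each, neither player gains by switching.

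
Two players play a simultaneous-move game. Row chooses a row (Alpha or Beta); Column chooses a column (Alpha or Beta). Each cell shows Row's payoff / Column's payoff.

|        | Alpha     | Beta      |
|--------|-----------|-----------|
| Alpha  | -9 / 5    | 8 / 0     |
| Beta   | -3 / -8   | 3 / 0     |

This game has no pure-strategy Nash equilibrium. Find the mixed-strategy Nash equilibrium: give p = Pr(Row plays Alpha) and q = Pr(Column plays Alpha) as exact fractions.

In a mixed NE each player is indifferent between their pure strategies, so the opponent's mix sets the indifference.
Column indifferent between Alpha and Beta: p·5 + (1−p)·(-8) = p·0 + (1−p)·0 ⟹ (-8) + 13p = 0 + 0p ⟹ p = 8/13.
Row indifferent between Alpha and Beta: q·(-9) + (1−q)·8 = q·(-3) + (1−q)·3 ⟹ 8 + (-17)q = 3 + (-6)q ⟹ q = 5/11.

p = 8/13, q = 5/11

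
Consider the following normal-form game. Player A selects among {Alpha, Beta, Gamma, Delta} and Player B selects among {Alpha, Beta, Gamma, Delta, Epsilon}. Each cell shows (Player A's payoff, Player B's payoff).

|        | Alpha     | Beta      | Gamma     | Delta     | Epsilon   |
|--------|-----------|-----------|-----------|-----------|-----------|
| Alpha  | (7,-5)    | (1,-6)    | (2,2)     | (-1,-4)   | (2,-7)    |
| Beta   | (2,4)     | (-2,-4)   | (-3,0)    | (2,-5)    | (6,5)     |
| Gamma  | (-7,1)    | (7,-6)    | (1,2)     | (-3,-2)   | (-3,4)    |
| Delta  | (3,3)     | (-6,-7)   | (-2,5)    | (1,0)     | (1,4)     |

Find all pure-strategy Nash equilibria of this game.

(Alpha, Gamma) and (Beta, Epsilon)

Find each player's best response to every opponent strategy; NE are the intersections.
Player A's best responses — vs Alpha: Alpha (payoff 7); vs Beta: Gamma (payoff 7); vs Gamma: Alpha (payoff 2); vs Delta: Beta (payoff 2); vs Epsilon: Beta (payoff 6).
Player B's best responses — vs Alpha: Gamma (payoff 2); vs Beta: Epsilon (payoff 5); vs Gamma: Epsilon (payoff 4); vs Delta: Gamma (payoff 5).
Mutual best responses occur at (Alpha, Gamma) and (Beta, Epsilon); at each, neither player gains by switching.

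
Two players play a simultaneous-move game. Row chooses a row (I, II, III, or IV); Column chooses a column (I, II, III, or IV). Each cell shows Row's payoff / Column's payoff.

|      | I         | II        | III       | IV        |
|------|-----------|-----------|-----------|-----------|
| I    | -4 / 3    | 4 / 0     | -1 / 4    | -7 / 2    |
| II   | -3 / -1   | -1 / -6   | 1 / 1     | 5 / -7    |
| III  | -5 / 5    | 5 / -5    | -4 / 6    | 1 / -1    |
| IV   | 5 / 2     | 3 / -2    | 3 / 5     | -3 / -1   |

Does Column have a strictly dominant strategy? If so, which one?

A strategy is strictly dominant if it gives Column a strictly higher payoff than every other strategy, against every choice by the opponent.
III strictly dominates: vs I: 4 > each of {3, 0, 2}; vs II: 1 > each of {-1, -6, -7}; vs III: 6 > each of {5, -5, -1}; vs IV: 5 > each of {2, -2, -1}.

III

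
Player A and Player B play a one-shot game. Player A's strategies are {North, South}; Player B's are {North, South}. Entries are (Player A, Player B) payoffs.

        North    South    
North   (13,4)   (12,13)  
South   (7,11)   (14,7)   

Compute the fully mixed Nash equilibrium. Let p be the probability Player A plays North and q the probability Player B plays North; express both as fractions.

In a mixed NE each player is indifferent between their pure strategies, so the opponent's mix sets the indifference.
Player B indifferent between North and South: p·4 + (1−p)·11 = p·13 + (1−p)·7 ⟹ 11 + (-7)p = 7 + 6p ⟹ p = 4/13.
Player A indifferent between North and South: q·13 + (1−q)·12 = q·7 + (1−q)·14 ⟹ 12 + 1q = 14 + (-7)q ⟹ q = 1/4.

p = 4/13, q = 1/4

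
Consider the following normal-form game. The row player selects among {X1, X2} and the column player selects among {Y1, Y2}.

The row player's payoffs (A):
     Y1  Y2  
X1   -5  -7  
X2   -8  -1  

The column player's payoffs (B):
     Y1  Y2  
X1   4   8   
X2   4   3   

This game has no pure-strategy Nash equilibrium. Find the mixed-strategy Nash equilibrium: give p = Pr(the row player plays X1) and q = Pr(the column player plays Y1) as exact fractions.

p = 1/5, q = 2/3

In a mixed NE each player is indifferent between their pure strategies, so the opponent's mix sets the indifference.
The column player indifferent between Y1 and Y2: p·4 + (1−p)·4 = p·8 + (1−p)·3 ⟹ 4 + 0p = 3 + 5p ⟹ p = 1/5.
The row player indifferent between X1 and X2: q·(-5) + (1−q)·(-7) = q·(-8) + (1−q)·(-1) ⟹ (-7) + 2q = (-1) + (-7)q ⟹ q = 2/3.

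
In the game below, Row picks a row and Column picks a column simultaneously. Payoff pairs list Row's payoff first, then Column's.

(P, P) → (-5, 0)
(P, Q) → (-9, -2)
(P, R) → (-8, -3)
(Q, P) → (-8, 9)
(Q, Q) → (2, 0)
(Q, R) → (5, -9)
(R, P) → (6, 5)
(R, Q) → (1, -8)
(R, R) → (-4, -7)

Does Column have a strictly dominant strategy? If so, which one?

Check whether one of Column's strategies beats all alternatives regardless of what the opponent does.
P strictly dominates: vs P: 0 > each of {-2, -3}; vs Q: 9 > each of {0, -9}; vs R: 5 > each of {-8, -7}.

P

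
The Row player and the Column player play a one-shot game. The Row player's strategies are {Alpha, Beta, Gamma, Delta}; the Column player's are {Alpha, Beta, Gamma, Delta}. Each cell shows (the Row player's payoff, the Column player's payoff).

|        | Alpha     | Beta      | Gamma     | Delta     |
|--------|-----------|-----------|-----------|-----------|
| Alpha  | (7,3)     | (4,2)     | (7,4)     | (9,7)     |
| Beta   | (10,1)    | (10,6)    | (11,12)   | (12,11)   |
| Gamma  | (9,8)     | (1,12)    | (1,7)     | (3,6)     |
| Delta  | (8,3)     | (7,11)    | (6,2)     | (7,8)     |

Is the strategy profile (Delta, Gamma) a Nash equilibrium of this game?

No

Holding the Column player at Gamma: the Row player gets 6 from Delta but could get 11 by switching to Beta. The Row player has a profitable deviation.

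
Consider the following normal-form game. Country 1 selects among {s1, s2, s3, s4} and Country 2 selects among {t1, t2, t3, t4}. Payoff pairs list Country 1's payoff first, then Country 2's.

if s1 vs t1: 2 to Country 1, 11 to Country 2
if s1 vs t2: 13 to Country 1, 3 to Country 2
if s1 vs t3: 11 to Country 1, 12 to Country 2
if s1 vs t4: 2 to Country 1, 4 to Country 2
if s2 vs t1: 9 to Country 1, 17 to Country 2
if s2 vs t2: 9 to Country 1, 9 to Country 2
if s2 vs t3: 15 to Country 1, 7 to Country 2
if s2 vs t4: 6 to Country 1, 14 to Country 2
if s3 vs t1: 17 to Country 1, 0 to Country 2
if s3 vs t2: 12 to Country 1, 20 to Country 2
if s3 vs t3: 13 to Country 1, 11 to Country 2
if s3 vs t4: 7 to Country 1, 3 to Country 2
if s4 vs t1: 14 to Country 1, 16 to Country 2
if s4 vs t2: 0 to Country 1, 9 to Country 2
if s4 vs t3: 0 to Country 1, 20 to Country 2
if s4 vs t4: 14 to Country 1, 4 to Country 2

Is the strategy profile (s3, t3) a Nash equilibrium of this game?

Holding Country 2 at t3: Country 1 gets 13 from s3 but could get 15 by switching to s2. Country 1 has a profitable deviation.

No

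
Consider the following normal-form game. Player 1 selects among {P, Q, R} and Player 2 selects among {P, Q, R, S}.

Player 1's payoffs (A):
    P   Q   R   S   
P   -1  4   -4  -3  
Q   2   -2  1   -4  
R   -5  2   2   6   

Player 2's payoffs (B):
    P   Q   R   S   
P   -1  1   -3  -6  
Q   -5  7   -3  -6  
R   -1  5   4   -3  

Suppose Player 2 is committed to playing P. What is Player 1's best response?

With Player 2 fixed at P, Player 1's payoffs are: P → -1, Q → 2, R → -5.
The maximum is 2, achieved by Q.

Q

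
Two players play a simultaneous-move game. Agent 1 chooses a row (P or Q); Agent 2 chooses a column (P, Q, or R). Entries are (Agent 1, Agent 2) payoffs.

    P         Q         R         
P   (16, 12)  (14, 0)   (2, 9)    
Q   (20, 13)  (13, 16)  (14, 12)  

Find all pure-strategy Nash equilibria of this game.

There is no pure-strategy Nash equilibrium

Find each player's best response to every opponent strategy; NE are the intersections.
Agent 1's best responses — vs P: Q (payoff 20); vs Q: P (payoff 14); vs R: Q (payoff 14).
Agent 2's best responses — vs P: P (payoff 12); vs Q: Q (payoff 16).
No cell has both players best-responding. For instance, Agent 1's best reply to Q is P, but against P Agent 2 prefers P over Q.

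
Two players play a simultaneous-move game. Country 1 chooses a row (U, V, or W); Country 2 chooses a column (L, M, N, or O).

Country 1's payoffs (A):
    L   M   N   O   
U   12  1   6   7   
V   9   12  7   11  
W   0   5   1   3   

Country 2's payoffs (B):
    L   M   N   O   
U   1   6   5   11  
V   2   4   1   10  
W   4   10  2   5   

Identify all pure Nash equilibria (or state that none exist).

(V, O)

Find each player's best response to every opponent strategy; NE are the intersections.
Country 1's best responses — vs L: U (payoff 12); vs M: V (payoff 12); vs N: V (payoff 7); vs O: V (payoff 11).
Country 2's best responses — vs U: O (payoff 11); vs V: O (payoff 10); vs W: M (payoff 10).
The only mutual best response is (V, O); neither player gains by switching there.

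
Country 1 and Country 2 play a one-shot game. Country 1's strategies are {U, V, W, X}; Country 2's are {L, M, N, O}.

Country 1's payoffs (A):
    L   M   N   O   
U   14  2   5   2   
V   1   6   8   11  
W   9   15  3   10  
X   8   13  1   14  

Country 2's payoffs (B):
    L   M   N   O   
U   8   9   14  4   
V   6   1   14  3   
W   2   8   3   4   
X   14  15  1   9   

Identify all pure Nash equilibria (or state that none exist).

Check mutual best responses: a cell is a NE iff neither player can gain by unilaterally deviating.
Country 1's best responses — vs L: U (payoff 14); vs M: W (payoff 15); vs N: V (payoff 8); vs O: X (payoff 14).
Country 2's best responses — vs U: N (payoff 14); vs V: N (payoff 14); vs W: M (payoff 8); vs X: M (payoff 15).
Mutual best responses occur at (V, N) and (W, M); at each, neither player gains by switching.

(V, N) and (W, M)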